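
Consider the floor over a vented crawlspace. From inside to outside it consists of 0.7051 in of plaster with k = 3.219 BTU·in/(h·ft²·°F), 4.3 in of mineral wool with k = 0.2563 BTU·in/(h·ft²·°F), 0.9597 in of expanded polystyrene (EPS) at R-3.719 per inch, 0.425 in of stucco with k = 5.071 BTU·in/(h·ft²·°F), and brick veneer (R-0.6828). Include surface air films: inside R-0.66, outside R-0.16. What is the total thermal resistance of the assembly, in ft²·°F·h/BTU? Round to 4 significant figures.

22.15 ft²·°F·h/BTU

0.7051/3.219 = 0.21904
4.3/0.2563 = 16.777
0.9597 × 3.719 = 3.5691
0.425/5.071 = 0.08381
R_total = 0.66 + 0.21904 + 16.777 + 3.5691 + 0.08381 + 0.6828 + 0.16 = 22.152 ft²·°F·h/BTU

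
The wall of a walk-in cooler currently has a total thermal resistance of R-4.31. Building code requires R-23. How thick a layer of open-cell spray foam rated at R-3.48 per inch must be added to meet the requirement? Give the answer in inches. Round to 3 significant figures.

5.37 in

ΔR = 23 − 4.31 = 18.69 ft²·°F·h/BTU
L = ΔR / (R/in) = 18.69/3.48 = 5.371 in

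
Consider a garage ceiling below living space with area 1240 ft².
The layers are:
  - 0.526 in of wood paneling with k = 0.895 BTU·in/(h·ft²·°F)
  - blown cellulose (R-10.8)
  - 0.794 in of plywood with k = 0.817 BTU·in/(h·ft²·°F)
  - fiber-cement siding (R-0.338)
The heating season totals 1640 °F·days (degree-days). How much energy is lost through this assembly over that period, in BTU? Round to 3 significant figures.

3840000 BTU

0.526/0.895 = 0.5877
0.794/0.817 = 0.9718
R_total = 0.5877 + 10.8 + 0.9718 + 0.338 = 12.7 ft²·°F·h/BTU
E = A × HDD × 24 / R = 1240 × 1640 × 24 / 12.7 = 3844000 BTU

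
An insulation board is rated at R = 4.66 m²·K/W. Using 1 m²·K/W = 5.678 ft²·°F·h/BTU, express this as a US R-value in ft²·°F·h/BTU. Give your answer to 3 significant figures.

26.5 ft²·°F·h/BTU

R_US = 4.66 × 5.678 = 26.46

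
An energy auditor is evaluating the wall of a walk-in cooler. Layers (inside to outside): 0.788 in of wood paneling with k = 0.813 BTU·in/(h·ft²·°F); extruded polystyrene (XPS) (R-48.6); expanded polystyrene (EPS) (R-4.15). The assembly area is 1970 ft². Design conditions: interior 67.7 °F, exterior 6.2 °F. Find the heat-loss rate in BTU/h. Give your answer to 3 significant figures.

2260 BTU/h

0.788/0.813 = 0.9692
R_total = 0.9692 + 48.6 + 4.15 = 53.72 ft²·°F·h/BTU
Q = A·ΔT/R = 1970 × (67.7 − 6.2) / 53.72 = 2255 BTU/h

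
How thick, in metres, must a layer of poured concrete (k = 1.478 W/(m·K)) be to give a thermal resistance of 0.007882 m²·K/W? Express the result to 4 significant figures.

0.01165 m

L = R·k = 0.007882 × 1.478 = 0.01165 m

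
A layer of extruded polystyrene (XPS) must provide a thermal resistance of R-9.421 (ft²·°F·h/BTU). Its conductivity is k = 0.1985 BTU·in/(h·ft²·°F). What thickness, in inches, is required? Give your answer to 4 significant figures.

L = R × k = 9.421 × 0.1985 = 1.8701 in

1.870 in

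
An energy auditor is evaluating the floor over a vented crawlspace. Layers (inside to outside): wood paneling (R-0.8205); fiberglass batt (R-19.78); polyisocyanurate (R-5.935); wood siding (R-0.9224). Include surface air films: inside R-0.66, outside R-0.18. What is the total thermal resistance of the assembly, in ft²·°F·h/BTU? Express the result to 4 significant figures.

28.30 ft²·°F·h/BTU

R_total = 0.66 + 0.8205 + 19.78 + 5.935 + 0.9224 + 0.18 = 28.298 ft²·°F·h/BTU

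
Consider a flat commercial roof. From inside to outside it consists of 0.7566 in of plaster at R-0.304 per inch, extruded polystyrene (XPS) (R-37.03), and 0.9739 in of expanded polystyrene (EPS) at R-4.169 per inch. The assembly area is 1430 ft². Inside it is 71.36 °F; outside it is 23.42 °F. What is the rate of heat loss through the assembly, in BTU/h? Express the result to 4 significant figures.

0.7566 × 0.304 = 0.23001
0.9739 × 4.169 = 4.0602
R_total = 0.23001 + 37.03 + 4.0602 = 41.32 ft²·°F·h/BTU
Q = A·ΔT/R = 1430 × (71.36 − 23.42) / 41.32 = 1659.1 BTU/h

1659 BTU/h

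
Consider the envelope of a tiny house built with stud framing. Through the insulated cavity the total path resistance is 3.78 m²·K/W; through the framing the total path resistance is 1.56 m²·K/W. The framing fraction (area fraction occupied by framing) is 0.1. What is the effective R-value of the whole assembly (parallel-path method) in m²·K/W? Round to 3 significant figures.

3.31 m²·K/W

U_eff = 0.9/3.78 + 0.1/1.56 = 0.2381 + 0.0641 = 0.3022
R_eff = 1/U_eff = 3.309 m²·K/W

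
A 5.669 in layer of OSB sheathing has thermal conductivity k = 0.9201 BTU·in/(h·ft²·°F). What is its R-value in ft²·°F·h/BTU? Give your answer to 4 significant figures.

6.161 ft²·°F·h/BTU

R = L/k = 5.669/0.9201 = 6.1613 ft²·°F·h/BTU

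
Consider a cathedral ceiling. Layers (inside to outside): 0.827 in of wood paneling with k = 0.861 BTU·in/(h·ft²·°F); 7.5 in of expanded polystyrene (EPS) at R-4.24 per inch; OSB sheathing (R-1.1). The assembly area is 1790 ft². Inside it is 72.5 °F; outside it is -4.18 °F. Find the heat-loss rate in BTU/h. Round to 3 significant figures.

4050 BTU/h

0.827/0.861 = 0.9605
7.5 × 4.24 = 31.8
R_total = 0.9605 + 31.8 + 1.1 = 33.86 ft²·°F·h/BTU
Q = A·ΔT/R = 1790 × (72.5 − (-4.18)) / 33.86 = 4054 BTU/h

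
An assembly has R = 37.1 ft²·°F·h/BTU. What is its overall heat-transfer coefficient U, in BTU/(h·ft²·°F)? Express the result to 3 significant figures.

0.0270 BTU/(h·ft²·°F)

U = 1/R = 1/37.1 = 0.02695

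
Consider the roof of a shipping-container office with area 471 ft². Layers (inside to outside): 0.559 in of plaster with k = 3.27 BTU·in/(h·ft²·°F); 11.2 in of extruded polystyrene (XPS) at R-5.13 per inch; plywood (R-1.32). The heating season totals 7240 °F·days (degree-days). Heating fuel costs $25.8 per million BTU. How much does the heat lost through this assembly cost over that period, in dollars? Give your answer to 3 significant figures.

35.8 dollars

0.559/3.27 = 0.1709
11.2 × 5.13 = 57.46
R_total = 0.1709 + 57.46 + 1.32 = 58.95 ft²·°F·h/BTU
E = A × HDD × 24 / R = 471 × 7240 × 24 / 58.95 = 1388000 BTU
Cost = 1388000/10⁶ × 25.8 = $35.82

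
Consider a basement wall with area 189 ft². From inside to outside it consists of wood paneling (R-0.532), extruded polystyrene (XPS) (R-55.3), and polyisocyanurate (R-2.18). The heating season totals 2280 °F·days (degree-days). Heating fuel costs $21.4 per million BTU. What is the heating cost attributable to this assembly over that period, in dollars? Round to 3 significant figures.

R_total = 0.532 + 55.3 + 2.18 = 58.01 ft²·°F·h/BTU
E = A × HDD × 24 / R = 189 × 2280 × 24 / 58.01 = 178300 BTU
Cost = 178300/10⁶ × 21.4 = $3.815

3.82 dollars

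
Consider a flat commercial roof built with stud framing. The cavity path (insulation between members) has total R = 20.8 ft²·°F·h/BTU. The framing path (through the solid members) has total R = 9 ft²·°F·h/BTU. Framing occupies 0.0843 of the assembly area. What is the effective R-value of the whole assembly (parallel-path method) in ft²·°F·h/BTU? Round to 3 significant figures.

18.7 ft²·°F·h/BTU

U_eff = 0.9157/20.8 + 0.0843/9 = 0.04402 + 0.009367 = 0.05339
R_eff = 1/U_eff = 18.73 ft²·°F·h/BTU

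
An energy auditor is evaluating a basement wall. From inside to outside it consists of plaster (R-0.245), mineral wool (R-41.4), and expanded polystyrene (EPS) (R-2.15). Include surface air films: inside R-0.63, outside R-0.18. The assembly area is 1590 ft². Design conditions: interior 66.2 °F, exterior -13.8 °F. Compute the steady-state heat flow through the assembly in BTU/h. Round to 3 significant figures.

R_total = 0.63 + 0.245 + 41.4 + 2.15 + 0.18 = 44.6 ft²·°F·h/BTU
Q = A·ΔT/R = 1590 × (66.2 − (-13.8)) / 44.6 = 2852 BTU/h

2850 BTU/h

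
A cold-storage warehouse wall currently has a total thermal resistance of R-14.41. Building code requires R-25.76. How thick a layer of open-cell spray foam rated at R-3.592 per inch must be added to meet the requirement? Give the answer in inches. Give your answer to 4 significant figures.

3.160 in

ΔR = 25.76 − 14.41 = 11.35 ft²·°F·h/BTU
L = ΔR / (R/in) = 11.35/3.592 = 3.1598 in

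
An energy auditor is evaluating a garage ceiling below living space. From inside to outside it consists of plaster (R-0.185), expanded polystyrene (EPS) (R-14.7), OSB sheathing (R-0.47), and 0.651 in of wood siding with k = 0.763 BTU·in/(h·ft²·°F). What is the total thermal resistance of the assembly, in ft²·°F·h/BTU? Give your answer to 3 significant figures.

16.2 ft²·°F·h/BTU

0.651/0.763 = 0.8532
R_total = 0.185 + 14.7 + 0.47 + 0.8532 = 16.21 ft²·°F·h/BTU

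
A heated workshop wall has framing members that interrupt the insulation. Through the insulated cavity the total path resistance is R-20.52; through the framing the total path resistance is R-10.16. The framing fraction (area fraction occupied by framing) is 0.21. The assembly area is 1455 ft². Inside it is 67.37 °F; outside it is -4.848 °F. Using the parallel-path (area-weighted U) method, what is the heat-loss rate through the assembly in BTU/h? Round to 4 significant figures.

U_eff = 0.79/20.52 + 0.21/10.16 = 0.038499 + 0.020669 = 0.059168
R_eff = 1/U_eff = 16.901 ft²·°F·h/BTU
Q = 1455 × (67.37 − (-4.848)) / 16.901 = 6217.2 BTU/h

6217 BTU/h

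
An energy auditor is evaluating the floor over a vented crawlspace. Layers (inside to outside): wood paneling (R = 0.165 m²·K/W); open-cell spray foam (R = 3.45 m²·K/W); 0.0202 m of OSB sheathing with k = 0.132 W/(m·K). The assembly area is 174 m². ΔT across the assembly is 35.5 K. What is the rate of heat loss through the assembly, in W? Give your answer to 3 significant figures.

1640 W

0.0202/0.132 = 0.153
R_total = 0.165 + 3.45 + 0.153 = 3.768 m²·K/W
Q = A·ΔT/R = 174 × 35.5 / 3.768 = 1639 W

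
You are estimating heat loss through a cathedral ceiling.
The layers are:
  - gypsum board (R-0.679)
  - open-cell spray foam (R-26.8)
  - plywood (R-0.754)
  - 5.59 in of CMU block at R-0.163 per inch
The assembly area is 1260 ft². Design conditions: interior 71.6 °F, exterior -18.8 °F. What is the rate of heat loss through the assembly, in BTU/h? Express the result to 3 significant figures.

5.59 × 0.163 = 0.9112
R_total = 0.679 + 26.8 + 0.754 + 0.9112 = 29.14 ft²·°F·h/BTU
Q = A·ΔT/R = 1260 × (71.6 − (-18.8)) / 29.14 = 3908 BTU/h

3910 BTU/h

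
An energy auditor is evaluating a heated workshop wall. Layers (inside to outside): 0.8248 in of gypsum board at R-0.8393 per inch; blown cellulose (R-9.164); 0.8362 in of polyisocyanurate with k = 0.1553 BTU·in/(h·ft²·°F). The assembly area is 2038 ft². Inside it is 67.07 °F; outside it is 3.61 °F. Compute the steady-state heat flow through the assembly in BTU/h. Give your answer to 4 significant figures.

0.8248 × 0.8393 = 0.69225
0.8362/0.1553 = 5.3844
R_total = 0.69225 + 9.164 + 5.3844 = 15.241 ft²·°F·h/BTU
Q = A·ΔT/R = 2038 × (67.07 − 3.61) / 15.241 = 8485.9 BTU/h

8486 BTU/h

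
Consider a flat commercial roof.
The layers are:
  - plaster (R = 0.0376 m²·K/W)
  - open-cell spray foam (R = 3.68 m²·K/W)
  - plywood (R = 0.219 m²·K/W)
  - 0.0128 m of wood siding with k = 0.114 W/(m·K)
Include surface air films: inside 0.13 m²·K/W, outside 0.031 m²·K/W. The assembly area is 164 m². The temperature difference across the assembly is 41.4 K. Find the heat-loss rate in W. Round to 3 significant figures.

0.0128/0.114 = 0.1123
R_total = 0.13 + 0.0376 + 3.68 + 0.219 + 0.1123 + 0.031 = 4.21 m²·K/W
Q = A·ΔT/R = 164 × 41.4 / 4.21 = 1613 W

1610 W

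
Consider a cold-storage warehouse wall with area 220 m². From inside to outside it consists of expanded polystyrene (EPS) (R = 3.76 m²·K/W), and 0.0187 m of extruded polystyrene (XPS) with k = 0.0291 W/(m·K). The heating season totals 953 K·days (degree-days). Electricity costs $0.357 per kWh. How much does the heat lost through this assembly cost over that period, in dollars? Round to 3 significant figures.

0.0187/0.0291 = 0.6426
R_total = 3.76 + 0.6426 = 4.403 m²·K/W
E = A × HDD × 24 / R / 1000 = 220 × 953 × 24 / 4.403 / 1000 = 1143 kWh
Cost = 1143 × 0.357 = $408

408 dollars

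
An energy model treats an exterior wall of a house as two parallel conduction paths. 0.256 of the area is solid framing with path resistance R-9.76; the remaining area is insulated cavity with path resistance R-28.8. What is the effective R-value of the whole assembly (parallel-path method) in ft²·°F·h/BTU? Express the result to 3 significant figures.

19.2 ft²·°F·h/BTU

U_eff = 0.744/28.8 + 0.256/9.76 = 0.02583 + 0.02623 = 0.05206
R_eff = 1/U_eff = 19.21 ft²·°F·h/BTU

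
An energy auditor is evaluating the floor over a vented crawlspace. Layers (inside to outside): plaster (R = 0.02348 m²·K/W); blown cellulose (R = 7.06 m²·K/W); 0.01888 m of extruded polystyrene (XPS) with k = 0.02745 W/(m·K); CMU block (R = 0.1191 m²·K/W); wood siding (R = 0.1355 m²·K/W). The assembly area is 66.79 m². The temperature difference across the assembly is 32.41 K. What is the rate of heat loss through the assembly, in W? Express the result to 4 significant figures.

0.01888/0.02745 = 0.6878
R_total = 0.02348 + 7.06 + 0.6878 + 0.1191 + 0.1355 = 8.0259 m²·K/W
Q = A·ΔT/R = 66.79 × 32.41 / 8.0259 = 269.71 W

269.7 W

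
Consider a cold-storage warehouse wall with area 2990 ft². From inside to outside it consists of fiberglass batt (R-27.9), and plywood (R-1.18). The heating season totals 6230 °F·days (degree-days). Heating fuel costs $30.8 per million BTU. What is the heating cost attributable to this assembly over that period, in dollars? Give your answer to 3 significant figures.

474 dollars

R_total = 27.9 + 1.18 = 29.08 ft²·°F·h/BTU
E = A × HDD × 24 / R = 2990 × 6230 × 24 / 29.08 = 15370000 BTU
Cost = 15370000/10⁶ × 30.8 = $473.5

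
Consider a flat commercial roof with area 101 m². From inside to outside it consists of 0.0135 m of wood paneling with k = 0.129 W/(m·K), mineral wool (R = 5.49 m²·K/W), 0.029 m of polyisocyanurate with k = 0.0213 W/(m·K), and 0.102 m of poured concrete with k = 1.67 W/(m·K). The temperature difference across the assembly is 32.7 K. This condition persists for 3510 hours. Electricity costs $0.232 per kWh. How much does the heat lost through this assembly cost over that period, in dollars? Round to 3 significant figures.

383 dollars

0.0135/0.129 = 0.1047
0.029/0.0213 = 1.362
0.102/1.67 = 0.06108
R_total = 0.1047 + 5.49 + 1.362 + 0.06108 = 7.017 m²·K/W
Q = 101 × 32.7 / 7.017 = 470.7 W
E = 470.7 W × 3510 h / 1000 = 1652 kWh
Cost = 1652 × 0.232 = $383.3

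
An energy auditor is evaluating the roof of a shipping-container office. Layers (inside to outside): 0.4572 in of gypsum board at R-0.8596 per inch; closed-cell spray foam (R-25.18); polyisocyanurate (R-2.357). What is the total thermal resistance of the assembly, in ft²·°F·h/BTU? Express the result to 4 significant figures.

27.93 ft²·°F·h/BTU

0.4572 × 0.8596 = 0.39301
R_total = 0.39301 + 25.18 + 2.357 = 27.93 ft²·°F·h/BTU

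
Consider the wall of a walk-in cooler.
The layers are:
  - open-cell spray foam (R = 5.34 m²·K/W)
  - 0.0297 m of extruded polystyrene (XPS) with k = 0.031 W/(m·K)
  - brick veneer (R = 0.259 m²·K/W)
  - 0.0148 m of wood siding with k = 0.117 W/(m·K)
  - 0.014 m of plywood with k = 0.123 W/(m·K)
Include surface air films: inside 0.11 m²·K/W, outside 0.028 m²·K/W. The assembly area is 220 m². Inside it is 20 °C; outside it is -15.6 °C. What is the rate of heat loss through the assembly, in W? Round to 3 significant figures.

1130 W

0.0297/0.031 = 0.9581
0.0148/0.117 = 0.1265
0.014/0.123 = 0.1138
R_total = 0.11 + 5.34 + 0.9581 + 0.259 + 0.1265 + 0.1138 + 0.028 = 6.935 m²·K/W
Q = A·ΔT/R = 220 × (20 − (-15.6)) / 6.935 = 1129 W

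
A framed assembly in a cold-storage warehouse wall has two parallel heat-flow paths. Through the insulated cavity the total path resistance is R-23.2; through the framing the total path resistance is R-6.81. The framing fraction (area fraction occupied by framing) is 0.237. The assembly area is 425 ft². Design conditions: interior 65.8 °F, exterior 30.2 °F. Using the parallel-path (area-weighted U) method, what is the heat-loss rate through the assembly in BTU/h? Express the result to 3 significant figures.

U_eff = 0.763/23.2 + 0.237/6.81 = 0.03289 + 0.0348 = 0.06769
R_eff = 1/U_eff = 14.77 ft²·°F·h/BTU
Q = 425 × (65.8 − 30.2) / 14.77 = 1024 BTU/h

1020 BTU/h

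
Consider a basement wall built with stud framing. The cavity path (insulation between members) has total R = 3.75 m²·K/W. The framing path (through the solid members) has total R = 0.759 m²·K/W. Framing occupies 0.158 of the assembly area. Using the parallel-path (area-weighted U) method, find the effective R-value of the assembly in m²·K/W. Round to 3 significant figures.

2.31 m²·K/W

U_eff = 0.842/3.75 + 0.158/0.759 = 0.2245 + 0.2082 = 0.4327
R_eff = 1/U_eff = 2.311 m²·K/W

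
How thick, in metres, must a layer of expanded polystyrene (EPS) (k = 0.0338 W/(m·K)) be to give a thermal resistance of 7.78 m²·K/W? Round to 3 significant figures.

L = R·k = 7.78 × 0.0338 = 0.263 m

0.263 m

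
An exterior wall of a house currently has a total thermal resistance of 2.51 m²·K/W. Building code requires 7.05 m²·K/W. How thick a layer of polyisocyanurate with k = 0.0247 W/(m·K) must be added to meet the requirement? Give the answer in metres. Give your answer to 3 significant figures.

ΔR = 7.05 − 2.51 = 4.54 m²·K/W
L = ΔR × k = 4.54 × 0.0247 = 0.1121 m

0.112 m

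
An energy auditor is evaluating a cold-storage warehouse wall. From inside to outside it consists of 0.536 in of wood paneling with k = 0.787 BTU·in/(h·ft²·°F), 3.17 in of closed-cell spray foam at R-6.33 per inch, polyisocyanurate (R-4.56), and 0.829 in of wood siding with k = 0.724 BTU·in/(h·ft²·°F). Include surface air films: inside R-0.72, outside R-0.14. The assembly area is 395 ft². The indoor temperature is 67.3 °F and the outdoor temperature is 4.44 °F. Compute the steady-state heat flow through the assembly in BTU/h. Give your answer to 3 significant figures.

909 BTU/h

0.536/0.787 = 0.6811
3.17 × 6.33 = 20.07
0.829/0.724 = 1.145
R_total = 0.72 + 0.6811 + 20.07 + 4.56 + 1.145 + 0.14 = 27.31 ft²·°F·h/BTU
Q = A·ΔT/R = 395 × (67.3 − 4.44) / 27.31 = 909.1 BTU/h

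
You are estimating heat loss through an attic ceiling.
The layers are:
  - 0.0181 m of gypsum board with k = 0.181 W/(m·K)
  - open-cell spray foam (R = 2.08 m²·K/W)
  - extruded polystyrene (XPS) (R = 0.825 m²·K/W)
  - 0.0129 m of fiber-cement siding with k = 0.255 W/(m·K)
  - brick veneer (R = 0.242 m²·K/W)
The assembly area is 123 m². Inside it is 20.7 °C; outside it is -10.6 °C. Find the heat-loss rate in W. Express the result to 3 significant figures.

0.0181/0.181 = 0.1
0.0129/0.255 = 0.05059
R_total = 0.1 + 2.08 + 0.825 + 0.05059 + 0.242 = 3.298 m²·K/W
Q = A·ΔT/R = 123 × (20.7 − (-10.6)) / 3.298 = 1167 W

1170 W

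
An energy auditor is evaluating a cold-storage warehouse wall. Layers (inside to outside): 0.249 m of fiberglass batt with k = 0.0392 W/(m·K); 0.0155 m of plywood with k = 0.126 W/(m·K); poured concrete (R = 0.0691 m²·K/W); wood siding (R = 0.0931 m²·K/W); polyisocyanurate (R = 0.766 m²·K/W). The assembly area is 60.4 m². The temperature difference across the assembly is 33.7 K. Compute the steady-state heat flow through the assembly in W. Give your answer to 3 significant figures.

275 W

0.249/0.0392 = 6.352
0.0155/0.126 = 0.123
R_total = 6.352 + 0.123 + 0.0691 + 0.0931 + 0.766 = 7.403 m²·K/W
Q = A·ΔT/R = 60.4 × 33.7 / 7.403 = 274.9 W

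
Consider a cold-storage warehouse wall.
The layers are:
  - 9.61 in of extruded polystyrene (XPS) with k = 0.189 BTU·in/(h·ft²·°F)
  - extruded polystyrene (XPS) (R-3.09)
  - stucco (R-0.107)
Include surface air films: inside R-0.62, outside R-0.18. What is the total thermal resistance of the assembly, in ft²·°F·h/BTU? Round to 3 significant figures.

54.8 ft²·°F·h/BTU

9.61/0.189 = 50.85
R_total = 0.62 + 50.85 + 3.09 + 0.107 + 0.18 = 54.84 ft²·°F·h/BTU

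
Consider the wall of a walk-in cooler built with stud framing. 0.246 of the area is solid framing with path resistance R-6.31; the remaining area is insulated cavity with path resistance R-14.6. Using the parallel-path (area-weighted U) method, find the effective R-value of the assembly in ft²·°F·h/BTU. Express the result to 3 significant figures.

U_eff = 0.754/14.6 + 0.246/6.31 = 0.05164 + 0.03899 = 0.09063
R_eff = 1/U_eff = 11.03 ft²·°F·h/BTU

11.0 ft²·°F·h/BTU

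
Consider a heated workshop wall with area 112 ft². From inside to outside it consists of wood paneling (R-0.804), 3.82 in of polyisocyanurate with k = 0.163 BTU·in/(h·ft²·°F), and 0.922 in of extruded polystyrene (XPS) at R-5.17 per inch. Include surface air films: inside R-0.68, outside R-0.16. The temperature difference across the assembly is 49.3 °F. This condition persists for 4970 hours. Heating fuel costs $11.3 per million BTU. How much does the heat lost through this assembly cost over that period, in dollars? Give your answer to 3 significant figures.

10.4 dollars

3.82/0.163 = 23.44
0.922 × 5.17 = 4.767
R_total = 0.68 + 0.804 + 23.44 + 4.767 + 0.16 = 29.85 ft²·°F·h/BTU
Q = 112 × 49.3 / 29.85 = 185 BTU/h
E = 185 × 4970 = 919500 BTU
Cost = 919500/10⁶ × 11.3 = $10.39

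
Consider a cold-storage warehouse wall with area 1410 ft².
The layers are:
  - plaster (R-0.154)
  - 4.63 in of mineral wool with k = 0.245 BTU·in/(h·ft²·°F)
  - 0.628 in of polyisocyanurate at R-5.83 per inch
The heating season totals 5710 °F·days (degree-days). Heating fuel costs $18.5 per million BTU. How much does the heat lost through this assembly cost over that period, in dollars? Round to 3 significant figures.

157 dollars

4.63/0.245 = 18.9
0.628 × 5.83 = 3.661
R_total = 0.154 + 18.9 + 3.661 = 22.71 ft²·°F·h/BTU
E = A × HDD × 24 / R = 1410 × 5710 × 24 / 22.71 = 8507000 BTU
Cost = 8507000/10⁶ × 18.5 = $157.4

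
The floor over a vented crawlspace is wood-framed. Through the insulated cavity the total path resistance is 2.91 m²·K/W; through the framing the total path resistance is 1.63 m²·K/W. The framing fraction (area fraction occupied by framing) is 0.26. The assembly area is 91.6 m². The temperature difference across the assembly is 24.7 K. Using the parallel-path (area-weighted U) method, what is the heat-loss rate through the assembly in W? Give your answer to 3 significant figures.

936 W

U_eff = 0.74/2.91 + 0.26/1.63 = 0.2543 + 0.1595 = 0.4138
R_eff = 1/U_eff = 2.417 m²·K/W
Q = 91.6 × 24.7 / 2.417 = 936.2 W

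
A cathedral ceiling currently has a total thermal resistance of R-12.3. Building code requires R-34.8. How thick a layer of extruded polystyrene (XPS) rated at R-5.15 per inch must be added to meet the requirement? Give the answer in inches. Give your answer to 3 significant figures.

4.37 in

ΔR = 34.8 − 12.3 = 22.5 ft²·°F·h/BTU
L = ΔR / (R/in) = 22.5/5.15 = 4.369 in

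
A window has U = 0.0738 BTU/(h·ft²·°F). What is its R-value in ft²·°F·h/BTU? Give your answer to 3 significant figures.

R = 1/U = 1/0.0738 = 13.55

13.6 ft²·°F·h/BTU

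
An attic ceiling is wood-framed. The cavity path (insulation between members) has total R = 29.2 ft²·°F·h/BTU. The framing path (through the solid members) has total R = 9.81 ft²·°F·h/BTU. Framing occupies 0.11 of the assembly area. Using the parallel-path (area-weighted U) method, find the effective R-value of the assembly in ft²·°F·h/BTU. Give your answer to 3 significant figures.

U_eff = 0.89/29.2 + 0.11/9.81 = 0.03048 + 0.01121 = 0.04169
R_eff = 1/U_eff = 23.99 ft²·°F·h/BTU

24.0 ft²·°F·h/BTU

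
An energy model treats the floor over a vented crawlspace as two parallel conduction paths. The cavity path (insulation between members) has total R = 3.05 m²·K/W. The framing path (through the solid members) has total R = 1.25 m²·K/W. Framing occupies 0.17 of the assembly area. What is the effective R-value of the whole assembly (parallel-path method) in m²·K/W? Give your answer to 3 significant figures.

2.45 m²·K/W

U_eff = 0.83/3.05 + 0.17/1.25 = 0.2721 + 0.136 = 0.4081
R_eff = 1/U_eff = 2.45 m²·K/W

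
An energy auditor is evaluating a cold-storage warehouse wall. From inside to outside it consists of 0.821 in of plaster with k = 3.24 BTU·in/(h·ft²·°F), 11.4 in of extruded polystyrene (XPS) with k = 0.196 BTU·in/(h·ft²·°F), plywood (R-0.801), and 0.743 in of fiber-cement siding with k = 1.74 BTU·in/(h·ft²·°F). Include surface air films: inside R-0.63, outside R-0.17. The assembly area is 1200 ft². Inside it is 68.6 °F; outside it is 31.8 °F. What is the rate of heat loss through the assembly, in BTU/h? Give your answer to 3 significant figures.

0.821/3.24 = 0.2534
11.4/0.196 = 58.16
0.743/1.74 = 0.427
R_total = 0.63 + 0.2534 + 58.16 + 0.801 + 0.427 + 0.17 = 60.44 ft²·°F·h/BTU
Q = A·ΔT/R = 1200 × (68.6 − 31.8) / 60.44 = 730.6 BTU/h

731 BTU/h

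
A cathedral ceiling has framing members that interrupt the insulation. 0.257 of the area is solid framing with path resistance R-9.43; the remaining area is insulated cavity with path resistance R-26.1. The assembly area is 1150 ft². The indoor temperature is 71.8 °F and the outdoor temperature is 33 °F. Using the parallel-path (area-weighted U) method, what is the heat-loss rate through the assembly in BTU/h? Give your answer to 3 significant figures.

U_eff = 0.743/26.1 + 0.257/9.43 = 0.02847 + 0.02725 = 0.05572
R_eff = 1/U_eff = 17.95 ft²·°F·h/BTU
Q = 1150 × (71.8 − 33) / 17.95 = 2486 BTU/h

2490 BTU/h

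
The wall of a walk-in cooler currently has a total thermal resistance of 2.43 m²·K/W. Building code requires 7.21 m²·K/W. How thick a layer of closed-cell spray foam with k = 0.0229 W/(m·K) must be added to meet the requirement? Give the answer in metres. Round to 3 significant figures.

0.109 m

ΔR = 7.21 − 2.43 = 4.78 m²·K/W
L = ΔR × k = 4.78 × 0.0229 = 0.1095 m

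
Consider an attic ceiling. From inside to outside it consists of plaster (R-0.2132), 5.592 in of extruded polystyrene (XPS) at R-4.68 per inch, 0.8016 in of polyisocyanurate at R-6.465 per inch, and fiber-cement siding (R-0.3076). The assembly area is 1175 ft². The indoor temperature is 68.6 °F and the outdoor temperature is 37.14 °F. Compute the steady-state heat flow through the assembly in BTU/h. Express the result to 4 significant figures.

5.592 × 4.68 = 26.171
0.8016 × 6.465 = 5.1823
R_total = 0.2132 + 26.171 + 5.1823 + 0.3076 = 31.874 ft²·°F·h/BTU
Q = A·ΔT/R = 1175 × (68.6 − 37.14) / 31.874 = 1159.7 BTU/h

1160 BTU/h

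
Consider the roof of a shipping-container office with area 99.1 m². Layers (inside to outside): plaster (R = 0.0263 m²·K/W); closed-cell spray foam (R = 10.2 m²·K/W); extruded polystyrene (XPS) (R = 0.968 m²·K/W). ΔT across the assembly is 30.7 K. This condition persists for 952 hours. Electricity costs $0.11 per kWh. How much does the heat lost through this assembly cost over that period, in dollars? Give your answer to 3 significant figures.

28.5 dollars

R_total = 0.0263 + 10.2 + 0.968 = 11.19 m²·K/W
Q = 99.1 × 30.7 / 11.19 = 271.8 W
E = 271.8 W × 952 h / 1000 = 258.7 kWh
Cost = 258.7 × 0.11 = $28.46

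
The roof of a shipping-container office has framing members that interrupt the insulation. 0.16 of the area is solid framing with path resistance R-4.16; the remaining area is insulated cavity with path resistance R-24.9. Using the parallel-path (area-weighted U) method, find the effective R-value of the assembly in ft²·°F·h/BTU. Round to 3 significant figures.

13.9 ft²·°F·h/BTU

U_eff = 0.84/24.9 + 0.16/4.16 = 0.03373 + 0.03846 = 0.0722
R_eff = 1/U_eff = 13.85 ft²·°F·h/BTU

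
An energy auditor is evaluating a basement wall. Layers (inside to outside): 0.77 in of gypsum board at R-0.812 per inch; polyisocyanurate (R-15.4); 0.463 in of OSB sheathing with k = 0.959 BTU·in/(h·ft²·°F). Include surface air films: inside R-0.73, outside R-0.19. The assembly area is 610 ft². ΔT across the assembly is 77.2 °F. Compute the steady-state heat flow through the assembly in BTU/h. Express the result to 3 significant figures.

0.77 × 0.812 = 0.6252
0.463/0.959 = 0.4828
R_total = 0.73 + 0.6252 + 15.4 + 0.4828 + 0.19 = 17.43 ft²·°F·h/BTU
Q = A·ΔT/R = 610 × 77.2 / 17.43 = 2702 BTU/h

2700 BTU/h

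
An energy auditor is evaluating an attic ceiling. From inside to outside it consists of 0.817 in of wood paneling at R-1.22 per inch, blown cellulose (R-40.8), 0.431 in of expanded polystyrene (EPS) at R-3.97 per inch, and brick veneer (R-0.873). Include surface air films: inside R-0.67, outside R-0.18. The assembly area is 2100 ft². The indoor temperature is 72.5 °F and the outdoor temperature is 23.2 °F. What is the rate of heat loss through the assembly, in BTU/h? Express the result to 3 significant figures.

2290 BTU/h

0.817 × 1.22 = 0.9967
0.431 × 3.97 = 1.711
R_total = 0.67 + 0.9967 + 40.8 + 1.711 + 0.873 + 0.18 = 45.23 ft²·°F·h/BTU
Q = A·ΔT/R = 2100 × (72.5 − 23.2) / 45.23 = 2289 BTU/h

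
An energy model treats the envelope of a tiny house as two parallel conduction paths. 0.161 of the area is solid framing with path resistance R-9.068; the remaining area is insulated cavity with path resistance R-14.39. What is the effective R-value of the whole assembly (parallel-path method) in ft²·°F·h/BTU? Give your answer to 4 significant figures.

U_eff = 0.839/14.39 + 0.161/9.068 = 0.058304 + 0.017755 = 0.076059
R_eff = 1/U_eff = 13.148 ft²·°F·h/BTU

13.15 ft²·°F·h/BTU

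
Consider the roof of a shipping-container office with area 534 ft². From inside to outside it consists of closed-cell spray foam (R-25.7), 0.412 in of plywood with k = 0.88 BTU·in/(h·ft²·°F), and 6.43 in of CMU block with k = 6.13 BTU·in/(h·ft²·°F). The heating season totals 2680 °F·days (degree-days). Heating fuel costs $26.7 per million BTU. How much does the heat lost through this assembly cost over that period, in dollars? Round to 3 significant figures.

0.412/0.88 = 0.4682
6.43/6.13 = 1.049
R_total = 25.7 + 0.4682 + 1.049 = 27.22 ft²·°F·h/BTU
E = A × HDD × 24 / R = 534 × 2680 × 24 / 27.22 = 1262000 BTU
Cost = 1262000/10⁶ × 26.7 = $33.69

33.7 dollars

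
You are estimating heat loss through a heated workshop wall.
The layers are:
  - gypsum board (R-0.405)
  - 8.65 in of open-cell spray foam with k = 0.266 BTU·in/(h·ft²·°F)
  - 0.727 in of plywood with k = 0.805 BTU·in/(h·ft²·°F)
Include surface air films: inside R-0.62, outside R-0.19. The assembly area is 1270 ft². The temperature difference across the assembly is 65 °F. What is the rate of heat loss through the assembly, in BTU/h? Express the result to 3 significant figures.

2380 BTU/h

8.65/0.266 = 32.52
0.727/0.805 = 0.9031
R_total = 0.62 + 0.405 + 32.52 + 0.9031 + 0.19 = 34.64 ft²·°F·h/BTU
Q = A·ΔT/R = 1270 × 65 / 34.64 = 2383 BTU/h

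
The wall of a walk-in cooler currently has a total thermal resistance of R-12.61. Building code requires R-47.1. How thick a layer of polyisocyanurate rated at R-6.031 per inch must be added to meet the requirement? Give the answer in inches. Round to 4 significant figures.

5.719 in

ΔR = 47.1 − 12.61 = 34.49 ft²·°F·h/BTU
L = ΔR / (R/in) = 34.49/6.031 = 5.7188 in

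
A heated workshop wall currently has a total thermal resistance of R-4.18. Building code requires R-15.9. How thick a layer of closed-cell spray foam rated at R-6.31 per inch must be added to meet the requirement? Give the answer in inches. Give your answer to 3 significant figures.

ΔR = 15.9 − 4.18 = 11.72 ft²·°F·h/BTU
L = ΔR / (R/in) = 11.72/6.31 = 1.857 in

1.86 in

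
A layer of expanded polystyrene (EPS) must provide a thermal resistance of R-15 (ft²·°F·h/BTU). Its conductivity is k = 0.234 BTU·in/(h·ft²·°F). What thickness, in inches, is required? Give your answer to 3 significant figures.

L = R × k = 15 × 0.234 = 3.51 in

3.51 in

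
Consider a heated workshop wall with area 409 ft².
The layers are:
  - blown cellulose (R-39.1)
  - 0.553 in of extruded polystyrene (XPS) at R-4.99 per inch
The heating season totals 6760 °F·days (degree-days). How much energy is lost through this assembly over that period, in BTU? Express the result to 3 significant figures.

1590000 BTU

0.553 × 4.99 = 2.759
R_total = 39.1 + 2.759 = 41.86 ft²·°F·h/BTU
E = A × HDD × 24 / R = 409 × 6760 × 24 / 41.86 = 1585000 BTU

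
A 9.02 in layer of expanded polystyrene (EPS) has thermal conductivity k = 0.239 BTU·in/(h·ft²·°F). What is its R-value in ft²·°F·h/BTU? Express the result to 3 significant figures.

R = L/k = 9.02/0.239 = 37.74 ft²·°F·h/BTU

37.7 ft²·°F·h/BTU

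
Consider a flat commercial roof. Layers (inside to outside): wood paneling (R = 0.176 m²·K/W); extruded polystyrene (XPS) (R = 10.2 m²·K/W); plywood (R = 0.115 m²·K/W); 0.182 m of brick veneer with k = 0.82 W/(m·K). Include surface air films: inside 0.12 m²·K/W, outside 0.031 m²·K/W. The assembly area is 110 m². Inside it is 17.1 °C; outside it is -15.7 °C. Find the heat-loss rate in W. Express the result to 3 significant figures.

332 W

0.182/0.82 = 0.222
R_total = 0.12 + 0.176 + 10.2 + 0.115 + 0.222 + 0.031 = 10.86 m²·K/W
Q = A·ΔT/R = 110 × (17.1 − (-15.7)) / 10.86 = 332.1 W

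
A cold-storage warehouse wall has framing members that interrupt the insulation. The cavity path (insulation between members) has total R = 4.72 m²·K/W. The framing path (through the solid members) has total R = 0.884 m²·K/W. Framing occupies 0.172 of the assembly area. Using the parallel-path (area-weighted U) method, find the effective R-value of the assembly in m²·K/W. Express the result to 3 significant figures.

2.70 m²·K/W

U_eff = 0.828/4.72 + 0.172/0.884 = 0.1754 + 0.1946 = 0.37
R_eff = 1/U_eff = 2.703 m²·K/W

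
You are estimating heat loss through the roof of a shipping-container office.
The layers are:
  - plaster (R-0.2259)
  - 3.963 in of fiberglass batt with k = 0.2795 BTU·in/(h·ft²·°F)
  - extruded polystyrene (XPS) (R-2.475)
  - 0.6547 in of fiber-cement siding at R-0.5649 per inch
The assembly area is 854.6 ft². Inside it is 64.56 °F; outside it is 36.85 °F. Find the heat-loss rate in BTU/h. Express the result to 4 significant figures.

1373 BTU/h

3.963/0.2795 = 14.179
0.6547 × 0.5649 = 0.36984
R_total = 0.2259 + 14.179 + 2.475 + 0.36984 = 17.25 ft²·°F·h/BTU
Q = A·ΔT/R = 854.6 × (64.56 − 36.85) / 17.25 = 1372.8 BTU/h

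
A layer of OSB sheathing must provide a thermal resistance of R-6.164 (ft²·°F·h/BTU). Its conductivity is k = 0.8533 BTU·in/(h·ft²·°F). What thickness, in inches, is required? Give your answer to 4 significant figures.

5.260 in

L = R × k = 6.164 × 0.8533 = 5.2597 in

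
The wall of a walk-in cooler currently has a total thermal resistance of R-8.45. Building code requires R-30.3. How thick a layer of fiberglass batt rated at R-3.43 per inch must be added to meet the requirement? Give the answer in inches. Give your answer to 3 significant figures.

6.37 in

ΔR = 30.3 − 8.45 = 21.85 ft²·°F·h/BTU
L = ΔR / (R/in) = 21.85/3.43 = 6.37 in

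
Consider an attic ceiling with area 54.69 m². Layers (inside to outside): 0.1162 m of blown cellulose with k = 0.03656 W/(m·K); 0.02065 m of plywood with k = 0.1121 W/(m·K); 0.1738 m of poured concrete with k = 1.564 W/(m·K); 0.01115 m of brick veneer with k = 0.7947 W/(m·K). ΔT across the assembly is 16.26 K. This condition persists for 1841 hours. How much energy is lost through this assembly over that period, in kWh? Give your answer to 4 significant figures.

0.1162/0.03656 = 3.1783
0.02065/0.1121 = 0.18421
0.1738/1.564 = 0.11113
0.01115/0.7947 = 0.01403
R_total = 3.1783 + 0.18421 + 0.11113 + 0.01403 = 3.4877 m²·K/W
Q = 54.69 × 16.26 / 3.4877 = 254.97 W
E = 254.97 W × 1841 h / 1000 = 469.4 kWh

469.4 kWh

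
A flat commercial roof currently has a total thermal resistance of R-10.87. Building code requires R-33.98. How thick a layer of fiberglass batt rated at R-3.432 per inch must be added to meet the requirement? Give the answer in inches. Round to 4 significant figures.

ΔR = 33.98 − 10.87 = 23.11 ft²·°F·h/BTU
L = ΔR / (R/in) = 23.11/3.432 = 6.7337 in

6.734 in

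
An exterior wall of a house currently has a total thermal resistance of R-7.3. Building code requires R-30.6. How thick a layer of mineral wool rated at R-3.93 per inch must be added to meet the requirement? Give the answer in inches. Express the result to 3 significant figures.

5.93 in

ΔR = 30.6 − 7.3 = 23.3 ft²·°F·h/BTU
L = ΔR / (R/in) = 23.3/3.93 = 5.929 in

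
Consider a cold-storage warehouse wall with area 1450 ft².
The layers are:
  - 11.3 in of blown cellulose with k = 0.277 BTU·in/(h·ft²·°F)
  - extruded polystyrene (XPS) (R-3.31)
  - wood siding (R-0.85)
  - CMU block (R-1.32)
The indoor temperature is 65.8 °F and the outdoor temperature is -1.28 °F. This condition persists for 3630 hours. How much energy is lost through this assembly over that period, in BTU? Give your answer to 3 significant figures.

11.3/0.277 = 40.79
R_total = 40.79 + 3.31 + 0.85 + 1.32 = 46.27 ft²·°F·h/BTU
Q = 1450 × (65.8 − (-1.28)) / 46.27 = 2102 BTU/h
E = 2102 × 3630 = 7630000 BTU

7630000 BTU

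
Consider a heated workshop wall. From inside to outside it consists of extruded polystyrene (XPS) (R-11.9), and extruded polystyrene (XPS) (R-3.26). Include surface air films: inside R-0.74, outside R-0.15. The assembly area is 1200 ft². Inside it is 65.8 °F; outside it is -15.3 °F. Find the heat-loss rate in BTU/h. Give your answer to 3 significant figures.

R_total = 0.74 + 11.9 + 3.26 + 0.15 = 16.05 ft²·°F·h/BTU
Q = A·ΔT/R = 1200 × (65.8 − (-15.3)) / 16.05 = 6064 BTU/h

6060 BTU/h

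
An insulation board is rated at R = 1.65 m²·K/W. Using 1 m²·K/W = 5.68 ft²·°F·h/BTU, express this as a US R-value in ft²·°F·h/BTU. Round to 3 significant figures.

9.37 ft²·°F·h/BTU

R_US = 1.65 × 5.68 = 9.372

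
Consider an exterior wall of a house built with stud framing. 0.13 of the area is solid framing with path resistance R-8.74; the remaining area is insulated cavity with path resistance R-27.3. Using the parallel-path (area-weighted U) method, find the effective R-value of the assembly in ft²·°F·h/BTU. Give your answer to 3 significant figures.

21.4 ft²·°F·h/BTU

U_eff = 0.87/27.3 + 0.13/8.74 = 0.03187 + 0.01487 = 0.04674
R_eff = 1/U_eff = 21.39 ft²·°F·h/BTU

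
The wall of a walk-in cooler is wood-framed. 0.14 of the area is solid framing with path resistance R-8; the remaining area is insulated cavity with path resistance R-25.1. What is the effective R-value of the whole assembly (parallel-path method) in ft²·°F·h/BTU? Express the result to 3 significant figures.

19.3 ft²·°F·h/BTU

U_eff = 0.86/25.1 + 0.14/8 = 0.03426 + 0.0175 = 0.05176
R_eff = 1/U_eff = 19.32 ft²·°F·h/BTU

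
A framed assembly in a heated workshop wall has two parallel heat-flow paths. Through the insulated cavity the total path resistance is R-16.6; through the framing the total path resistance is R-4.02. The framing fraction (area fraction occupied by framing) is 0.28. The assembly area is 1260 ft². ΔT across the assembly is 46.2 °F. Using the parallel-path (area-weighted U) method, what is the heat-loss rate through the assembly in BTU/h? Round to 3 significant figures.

U_eff = 0.72/16.6 + 0.28/4.02 = 0.04337 + 0.06965 = 0.113
R_eff = 1/U_eff = 8.848 ft²·°F·h/BTU
Q = 1260 × 46.2 / 8.848 = 6579 BTU/h

6580 BTU/h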